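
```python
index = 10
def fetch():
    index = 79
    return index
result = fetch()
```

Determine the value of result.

Step 1: Global index = 10.
Step 2: fetch() creates local index = 79, shadowing the global.
Step 3: Returns local index = 79. result = 79

The answer is 79.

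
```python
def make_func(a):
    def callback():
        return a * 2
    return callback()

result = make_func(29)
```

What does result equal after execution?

Step 1: make_func(29) binds parameter a = 29.
Step 2: callback() accesses a = 29 from enclosing scope.
Step 3: result = 29 * 2 = 58

The answer is 58.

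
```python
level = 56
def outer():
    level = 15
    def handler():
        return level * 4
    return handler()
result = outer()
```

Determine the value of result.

Step 1: outer() shadows global level with level = 15.
Step 2: handler() finds level = 15 in enclosing scope, computes 15 * 4 = 60.
Step 3: result = 60

The answer is 60.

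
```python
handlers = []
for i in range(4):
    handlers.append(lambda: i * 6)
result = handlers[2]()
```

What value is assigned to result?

Step 1: All lambdas reference the same variable i (late binding).
Step 2: After the loop, i = 3. Every lambda returns i * 6.
Step 3: handlers[2]() = 3 * 6 = 18

The answer is 18.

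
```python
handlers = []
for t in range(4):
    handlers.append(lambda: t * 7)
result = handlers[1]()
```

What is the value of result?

Step 1: All lambdas reference the same variable t (late binding).
Step 2: After the loop, t = 3. Every lambda returns t * 7.
Step 3: handlers[1]() = 3 * 7 = 21

The answer is 21.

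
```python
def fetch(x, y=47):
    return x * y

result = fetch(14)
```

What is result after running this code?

Step 1: fetch(14) uses default y = 47.
Step 2: Returns 14 * 47 = 658.
Step 3: result = 658

The answer is 658.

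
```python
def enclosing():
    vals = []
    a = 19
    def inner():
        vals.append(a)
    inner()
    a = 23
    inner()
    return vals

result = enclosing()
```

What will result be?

Step 1: a = 19. inner() appends current a to vals.
Step 2: First inner(): appends 19. Then a = 23.
Step 3: Second inner(): appends 23 (closure sees updated a). result = [19, 23]

The answer is [19, 23].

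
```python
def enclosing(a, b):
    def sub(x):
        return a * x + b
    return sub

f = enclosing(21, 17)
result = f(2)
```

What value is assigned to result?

Step 1: enclosing(21, 17) captures a = 21, b = 17.
Step 2: f(2) computes 21 * 2 + 17 = 59.
Step 3: result = 59

The answer is 59.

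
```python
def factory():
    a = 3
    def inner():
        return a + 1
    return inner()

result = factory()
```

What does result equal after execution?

Step 1: factory() defines a = 3.
Step 2: inner() reads a = 3 from enclosing scope, returns 3 + 1 = 4.
Step 3: result = 4

The answer is 4.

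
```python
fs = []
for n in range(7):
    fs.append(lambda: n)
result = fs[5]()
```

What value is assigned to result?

Step 1: The loop creates 7 lambdas, all referencing the same variable n.
Step 2: After the loop, n = 6 (final value).
Step 3: fs[5]() looks up n at call time and finds 6. This is the late binding gotcha. result = 6

The answer is 6.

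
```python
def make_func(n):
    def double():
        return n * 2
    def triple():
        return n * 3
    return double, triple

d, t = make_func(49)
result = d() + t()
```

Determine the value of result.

Step 1: Both closures capture the same n = 49.
Step 2: d() = 49 * 2 = 98, t() = 49 * 3 = 147.
Step 3: result = 98 + 147 = 245

The answer is 245.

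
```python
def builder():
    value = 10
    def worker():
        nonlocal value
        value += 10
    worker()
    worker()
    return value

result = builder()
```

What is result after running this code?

Step 1: value starts at 10.
Step 2: worker() is called 2 times, each adding 10.
Step 3: value = 10 + 10 * 2 = 30

The answer is 30.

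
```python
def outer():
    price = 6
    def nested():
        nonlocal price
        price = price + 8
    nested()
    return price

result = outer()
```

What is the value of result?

Step 1: outer() sets price = 6.
Step 2: nested() uses nonlocal to modify price in outer's scope: price = 6 + 8 = 14.
Step 3: outer() returns the modified price = 14

The answer is 14.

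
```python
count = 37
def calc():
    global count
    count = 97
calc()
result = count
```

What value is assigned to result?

Step 1: count = 37 globally.
Step 2: calc() declares global count and sets it to 97.
Step 3: After calc(), global count = 97. result = 97

The answer is 97.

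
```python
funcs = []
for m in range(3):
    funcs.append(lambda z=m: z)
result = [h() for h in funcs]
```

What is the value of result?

Step 1: Default arg z=m captures m at each iteration.
Step 2: Each lambda has its own default: 0, 1, ..., 2.
Step 3: result = [0, 1, 2]

The answer is [0, 1, 2].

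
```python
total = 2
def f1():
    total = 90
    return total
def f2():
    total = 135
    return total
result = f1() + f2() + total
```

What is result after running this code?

Step 1: Each function shadows global total with its own local.
Step 2: f1() returns 90, f2() returns 135.
Step 3: Global total = 2 is unchanged. result = 90 + 135 + 2 = 227

The answer is 227.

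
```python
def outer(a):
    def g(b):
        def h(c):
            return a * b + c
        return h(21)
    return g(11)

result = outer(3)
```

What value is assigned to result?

Step 1: a = 3, b = 11, c = 21.
Step 2: h() computes a * b + c = 3 * 11 + 21 = 54.
Step 3: result = 54

The answer is 54.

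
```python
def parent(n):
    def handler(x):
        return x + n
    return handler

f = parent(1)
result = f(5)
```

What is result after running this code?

Step 1: parent(1) creates a closure that captures n = 1.
Step 2: f(5) calls the closure with x = 5, returning 5 + 1 = 6.
Step 3: result = 6

The answer is 6.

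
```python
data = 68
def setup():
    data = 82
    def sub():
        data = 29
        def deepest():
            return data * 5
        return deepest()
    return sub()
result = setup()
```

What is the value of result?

Step 1: deepest() looks up data through LEGB: not local, finds data = 29 in enclosing sub().
Step 2: Returns 29 * 5 = 145.
Step 3: result = 145

The answer is 145.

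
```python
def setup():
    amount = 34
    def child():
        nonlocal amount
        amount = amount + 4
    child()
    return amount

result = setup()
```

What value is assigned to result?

Step 1: setup() sets amount = 34.
Step 2: child() uses nonlocal to modify amount in setup's scope: amount = 34 + 4 = 38.
Step 3: setup() returns the modified amount = 38

The answer is 38.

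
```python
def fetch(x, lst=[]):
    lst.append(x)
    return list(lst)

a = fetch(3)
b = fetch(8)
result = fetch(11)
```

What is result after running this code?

Step 1: Default list is shared. list() creates copies for return values.
Step 2: Internal list grows: [3] -> [3, 8] -> [3, 8, 11].
Step 3: result = [3, 8, 11]

The answer is [3, 8, 11].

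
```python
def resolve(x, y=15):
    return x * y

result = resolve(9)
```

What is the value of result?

Step 1: resolve(9) uses default y = 15.
Step 2: Returns 9 * 15 = 135.
Step 3: result = 135

The answer is 135.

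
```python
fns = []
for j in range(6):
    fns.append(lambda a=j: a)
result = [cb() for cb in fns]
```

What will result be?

Step 1: Default arg a=j captures j at each iteration.
Step 2: Each lambda has its own default: 0, 1, ..., 5.
Step 3: result = [0, 1, 2, 3, 4, 5]

The answer is [0, 1, 2, 3, 4, 5].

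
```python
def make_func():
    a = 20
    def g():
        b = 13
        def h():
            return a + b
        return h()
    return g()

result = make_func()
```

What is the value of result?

Step 1: make_func() defines a = 20. g() defines b = 13.
Step 2: h() accesses both from enclosing scopes: a = 20, b = 13.
Step 3: result = 20 + 13 = 33

The answer is 33.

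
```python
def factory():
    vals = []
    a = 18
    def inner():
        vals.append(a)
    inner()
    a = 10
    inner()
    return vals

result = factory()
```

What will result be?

Step 1: a = 18. inner() appends current a to vals.
Step 2: First inner(): appends 18. Then a = 10.
Step 3: Second inner(): appends 10 (closure sees updated a). result = [18, 10]

The answer is [18, 10].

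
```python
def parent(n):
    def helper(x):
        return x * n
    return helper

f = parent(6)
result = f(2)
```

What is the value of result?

Step 1: parent(6) creates a closure capturing n = 6.
Step 2: f(2) computes 2 * 6 = 12.
Step 3: result = 12

The answer is 12.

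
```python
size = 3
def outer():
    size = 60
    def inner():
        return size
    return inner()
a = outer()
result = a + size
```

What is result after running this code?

Step 1: outer() has local size = 60. inner() reads from enclosing.
Step 2: outer() returns 60. Global size = 3 unchanged.
Step 3: result = 60 + 3 = 63

The answer is 63.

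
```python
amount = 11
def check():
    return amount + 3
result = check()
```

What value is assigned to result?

Step 1: amount = 11 is defined globally.
Step 2: check() looks up amount from global scope = 11, then computes 11 + 3 = 14.
Step 3: result = 14

The answer is 14.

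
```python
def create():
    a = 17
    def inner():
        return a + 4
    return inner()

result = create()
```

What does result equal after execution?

Step 1: create() defines a = 17.
Step 2: inner() reads a = 17 from enclosing scope, returns 17 + 4 = 21.
Step 3: result = 21

The answer is 21.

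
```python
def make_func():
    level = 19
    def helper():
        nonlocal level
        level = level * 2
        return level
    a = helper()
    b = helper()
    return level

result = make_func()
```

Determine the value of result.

Step 1: level starts at 19.
Step 2: First helper(): level = 19 * 2 = 38.
Step 3: Second helper(): level = 38 * 2 = 76.
Step 4: result = 76

The answer is 76.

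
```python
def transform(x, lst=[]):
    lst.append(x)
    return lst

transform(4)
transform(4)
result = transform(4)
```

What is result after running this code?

Step 1: Mutable default argument gotcha! The list [] is created once.
Step 2: Each call appends to the SAME list: [4], [4, 4], [4, 4, 4].
Step 3: result = [4, 4, 4]

The answer is [4, 4, 4].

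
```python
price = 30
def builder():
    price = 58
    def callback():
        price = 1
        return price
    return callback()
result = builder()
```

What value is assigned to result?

Step 1: Three scopes define price: global (30), builder (58), callback (1).
Step 2: callback() has its own local price = 1, which shadows both enclosing and global.
Step 3: result = 1 (local wins in LEGB)

The answer is 1.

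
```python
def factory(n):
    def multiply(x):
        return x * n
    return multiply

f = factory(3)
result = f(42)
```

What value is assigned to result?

Step 1: factory(3) returns multiply closure with n = 3.
Step 2: f(42) computes 42 * 3 = 126.
Step 3: result = 126

The answer is 126.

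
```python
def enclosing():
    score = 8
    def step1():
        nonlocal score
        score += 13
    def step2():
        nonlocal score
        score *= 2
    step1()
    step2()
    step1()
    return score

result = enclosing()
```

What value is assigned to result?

Step 1: score = 8.
Step 2: step1(): score = 8 + 13 = 21.
Step 3: step2(): score = 21 * 2 = 42.
Step 4: step1(): score = 42 + 13 = 55. result = 55

The answer is 55.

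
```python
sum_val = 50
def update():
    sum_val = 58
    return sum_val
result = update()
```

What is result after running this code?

Step 1: Global sum_val = 50.
Step 2: update() creates local sum_val = 58, shadowing the global.
Step 3: Returns local sum_val = 58. result = 58

The answer is 58.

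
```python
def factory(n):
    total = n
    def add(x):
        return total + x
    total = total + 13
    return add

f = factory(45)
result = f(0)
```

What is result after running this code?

Step 1: factory(45) sets total = 45, then total = 45 + 13 = 58.
Step 2: Closures capture by reference, so add sees total = 58.
Step 3: f(0) returns 58 + 0 = 58

The answer is 58.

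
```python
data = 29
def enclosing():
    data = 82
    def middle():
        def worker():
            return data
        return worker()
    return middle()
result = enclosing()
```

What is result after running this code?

Step 1: enclosing() defines data = 82. middle() and worker() have no local data.
Step 2: worker() checks local (none), enclosing middle() (none), enclosing enclosing() and finds data = 82.
Step 3: result = 82

The answer is 82.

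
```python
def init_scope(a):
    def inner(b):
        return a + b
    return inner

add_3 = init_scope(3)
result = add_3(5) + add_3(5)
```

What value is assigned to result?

Step 1: add_3 captures a = 3.
Step 2: add_3(5) = 3 + 5 = 8, called twice.
Step 3: result = 8 + 8 = 16

The answer is 16.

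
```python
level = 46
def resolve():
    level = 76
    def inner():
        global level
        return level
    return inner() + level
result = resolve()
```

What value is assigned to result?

Step 1: Global level = 46. resolve() shadows with local level = 76.
Step 2: inner() uses global keyword, so inner() returns global level = 46.
Step 3: resolve() returns 46 + 76 = 122

The answer is 122.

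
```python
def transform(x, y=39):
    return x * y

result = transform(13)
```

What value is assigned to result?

Step 1: transform(13) uses default y = 39.
Step 2: Returns 13 * 39 = 507.
Step 3: result = 507

The answer is 507.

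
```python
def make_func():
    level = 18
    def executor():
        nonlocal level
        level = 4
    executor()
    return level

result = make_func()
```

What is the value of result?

Step 1: make_func() sets level = 18.
Step 2: executor() uses nonlocal to reassign level = 4.
Step 3: result = 4

The answer is 4.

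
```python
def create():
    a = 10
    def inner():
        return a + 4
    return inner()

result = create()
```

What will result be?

Step 1: create() defines a = 10.
Step 2: inner() reads a = 10 from enclosing scope, returns 10 + 4 = 14.
Step 3: result = 14

The answer is 14.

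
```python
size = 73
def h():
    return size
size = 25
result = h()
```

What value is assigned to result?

Step 1: size is first set to 73, then reassigned to 25.
Step 2: h() is called after the reassignment, so it looks up the current global size = 25.
Step 3: result = 25

The answer is 25.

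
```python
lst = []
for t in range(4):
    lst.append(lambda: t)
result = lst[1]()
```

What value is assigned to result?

Step 1: The loop creates 4 lambdas, all referencing the same variable t.
Step 2: After the loop, t = 3 (final value).
Step 3: lst[1]() looks up t at call time and finds 3. This is the late binding gotcha. result = 3

The answer is 3.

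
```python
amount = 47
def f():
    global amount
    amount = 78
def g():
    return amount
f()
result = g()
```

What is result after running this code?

Step 1: amount = 47.
Step 2: f() sets global amount = 78.
Step 3: g() reads global amount = 78. result = 78

The answer is 78.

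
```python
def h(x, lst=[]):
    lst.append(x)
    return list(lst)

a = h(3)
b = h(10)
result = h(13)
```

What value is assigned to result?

Step 1: Default list is shared. list() creates copies for return values.
Step 2: Internal list grows: [3] -> [3, 10] -> [3, 10, 13].
Step 3: result = [3, 10, 13]

The answer is [3, 10, 13].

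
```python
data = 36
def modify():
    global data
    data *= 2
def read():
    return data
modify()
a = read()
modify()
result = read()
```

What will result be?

Step 1: data = 36.
Step 2: First modify(): data = 36 * 2 = 72.
Step 3: Second modify(): data = 72 * 2 = 144.
Step 4: read() returns 144

The answer is 144.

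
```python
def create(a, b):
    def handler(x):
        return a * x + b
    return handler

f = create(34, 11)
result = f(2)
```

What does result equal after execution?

Step 1: create(34, 11) captures a = 34, b = 11.
Step 2: f(2) computes 34 * 2 + 11 = 79.
Step 3: result = 79

The answer is 79.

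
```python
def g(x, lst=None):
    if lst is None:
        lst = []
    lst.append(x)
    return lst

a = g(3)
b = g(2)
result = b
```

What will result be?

Step 1: None default with guard creates a NEW list each call.
Step 2: a = [3] (fresh list). b = [2] (another fresh list).
Step 3: result = [2] (this is the fix for mutable default)

The answer is [2].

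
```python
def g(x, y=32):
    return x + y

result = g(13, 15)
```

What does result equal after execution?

Step 1: g(13, 15) overrides default y with 15.
Step 2: Returns 13 + 15 = 28.
Step 3: result = 28

The answer is 28.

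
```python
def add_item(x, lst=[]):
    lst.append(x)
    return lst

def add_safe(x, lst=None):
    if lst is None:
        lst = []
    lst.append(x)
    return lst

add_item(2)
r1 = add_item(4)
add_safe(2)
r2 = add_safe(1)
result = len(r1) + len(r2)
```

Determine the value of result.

Step 1: add_item shares mutable default: after 2 calls, lst = [2, 4], len = 2.
Step 2: add_safe creates fresh list each time: r2 = [1], len = 1.
Step 3: result = 2 + 1 = 3

The answer is 3.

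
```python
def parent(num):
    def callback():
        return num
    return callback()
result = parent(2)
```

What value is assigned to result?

Step 1: parent(2) binds parameter num = 2.
Step 2: callback() looks up num in enclosing scope and finds the parameter num = 2.
Step 3: result = 2

The answer is 2.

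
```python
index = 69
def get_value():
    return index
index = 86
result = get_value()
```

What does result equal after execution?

Step 1: index is first set to 69, then reassigned to 86.
Step 2: get_value() is called after the reassignment, so it looks up the current global index = 86.
Step 3: result = 86

The answer is 86.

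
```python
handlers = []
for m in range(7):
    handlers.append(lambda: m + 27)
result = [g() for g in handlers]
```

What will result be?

Step 1: All lambdas capture m by reference. After the loop, m = 6.
Step 2: Each call returns 6 + 27 = 33.
Step 3: result = [33, 33, 33, 33, 33, 33, 33]

The answer is [33, 33, 33, 33, 33, 33, 33].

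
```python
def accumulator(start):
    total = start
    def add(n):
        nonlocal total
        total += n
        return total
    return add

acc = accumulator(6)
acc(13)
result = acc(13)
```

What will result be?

Step 1: accumulator(6) creates closure with total = 6.
Step 2: First acc(13): total = 6 + 13 = 19.
Step 3: Second acc(13): total = 19 + 13 = 32. result = 32

The answer is 32.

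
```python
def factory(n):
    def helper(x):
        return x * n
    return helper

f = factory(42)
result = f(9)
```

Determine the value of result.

Step 1: factory(42) creates a closure capturing n = 42.
Step 2: f(9) computes 9 * 42 = 378.
Step 3: result = 378

The answer is 378.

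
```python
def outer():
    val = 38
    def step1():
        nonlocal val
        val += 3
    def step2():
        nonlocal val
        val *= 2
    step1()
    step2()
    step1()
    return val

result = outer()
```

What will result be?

Step 1: val = 38.
Step 2: step1(): val = 38 + 3 = 41.
Step 3: step2(): val = 41 * 2 = 82.
Step 4: step1(): val = 82 + 3 = 85. result = 85

The answer is 85.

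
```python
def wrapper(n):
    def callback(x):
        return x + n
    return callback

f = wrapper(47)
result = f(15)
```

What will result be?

Step 1: wrapper(47) creates a closure that captures n = 47.
Step 2: f(15) calls the closure with x = 15, returning 15 + 47 = 62.
Step 3: result = 62

The answer is 62.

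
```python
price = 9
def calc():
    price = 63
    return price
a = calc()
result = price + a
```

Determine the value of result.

Step 1: Global price = 9. calc() returns local price = 63.
Step 2: a = 63. Global price still = 9.
Step 3: result = 9 + 63 = 72

The answer is 72.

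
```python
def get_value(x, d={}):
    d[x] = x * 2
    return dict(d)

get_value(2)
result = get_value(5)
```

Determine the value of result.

Step 1: Mutable default dict is shared across calls.
Step 2: First call adds 2: 4. Second call adds 5: 10.
Step 3: result = {2: 4, 5: 10}

The answer is {2: 4, 5: 10}.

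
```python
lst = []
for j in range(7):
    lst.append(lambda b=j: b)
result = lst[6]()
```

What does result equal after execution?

Step 1: Default argument b=j captures j's value at each iteration.
Step 2: lst[6] captured b = 6 when j was 6.
Step 3: result = 6

The answer is 6.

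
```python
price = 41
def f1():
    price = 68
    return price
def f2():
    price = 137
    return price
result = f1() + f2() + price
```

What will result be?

Step 1: Each function shadows global price with its own local.
Step 2: f1() returns 68, f2() returns 137.
Step 3: Global price = 41 is unchanged. result = 68 + 137 + 41 = 246

The answer is 246.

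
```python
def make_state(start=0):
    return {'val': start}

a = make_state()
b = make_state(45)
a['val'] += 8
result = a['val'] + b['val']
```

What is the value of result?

Step 1: make_state() returns a new dict each call (immutable default 0).
Step 2: a = {'val': 0}, b = {'val': 45}.
Step 3: a['val'] += 8 = 8. result = 8 + 45 = 53

The answer is 53.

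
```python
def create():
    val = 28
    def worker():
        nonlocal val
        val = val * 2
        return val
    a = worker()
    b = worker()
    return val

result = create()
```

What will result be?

Step 1: val starts at 28.
Step 2: First worker(): val = 28 * 2 = 56.
Step 3: Second worker(): val = 56 * 2 = 112.
Step 4: result = 112

The answer is 112.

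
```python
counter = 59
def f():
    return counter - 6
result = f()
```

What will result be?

Step 1: counter = 59 is defined globally.
Step 2: f() looks up counter from global scope = 59, then computes 59 - 6 = 53.
Step 3: result = 53

The answer is 53.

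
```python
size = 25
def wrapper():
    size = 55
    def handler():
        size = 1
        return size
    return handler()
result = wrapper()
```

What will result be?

Step 1: Three scopes define size: global (25), wrapper (55), handler (1).
Step 2: handler() has its own local size = 1, which shadows both enclosing and global.
Step 3: result = 1 (local wins in LEGB)

The answer is 1.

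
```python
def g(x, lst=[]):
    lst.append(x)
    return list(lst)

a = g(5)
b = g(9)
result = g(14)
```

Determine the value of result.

Step 1: Default list is shared. list() creates copies for return values.
Step 2: Internal list grows: [5] -> [5, 9] -> [5, 9, 14].
Step 3: result = [5, 9, 14]

The answer is [5, 9, 14].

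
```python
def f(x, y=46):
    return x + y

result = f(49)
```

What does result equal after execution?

Step 1: f(49) uses default y = 46.
Step 2: Returns 49 + 46 = 95.
Step 3: result = 95

The answer is 95.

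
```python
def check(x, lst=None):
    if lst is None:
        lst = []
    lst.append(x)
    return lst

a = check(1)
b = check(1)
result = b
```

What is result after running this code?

Step 1: None default with guard creates a NEW list each call.
Step 2: a = [1] (fresh list). b = [1] (another fresh list).
Step 3: result = [1] (this is the fix for mutable default)

The answer is [1].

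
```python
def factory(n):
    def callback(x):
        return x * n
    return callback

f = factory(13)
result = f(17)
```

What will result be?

Step 1: factory(13) creates a closure capturing n = 13.
Step 2: f(17) computes 17 * 13 = 221.
Step 3: result = 221

The answer is 221.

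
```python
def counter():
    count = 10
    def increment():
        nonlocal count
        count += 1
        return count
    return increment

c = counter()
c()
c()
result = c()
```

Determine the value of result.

Step 1: counter() creates closure with count = 10.
Step 2: Each c() call increments count via nonlocal. After 3 calls: 10 + 3 = 13.
Step 3: result = 13

The answer is 13.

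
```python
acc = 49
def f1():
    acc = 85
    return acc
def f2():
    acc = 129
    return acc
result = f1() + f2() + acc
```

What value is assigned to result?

Step 1: Each function shadows global acc with its own local.
Step 2: f1() returns 85, f2() returns 129.
Step 3: Global acc = 49 is unchanged. result = 85 + 129 + 49 = 263

The answer is 263.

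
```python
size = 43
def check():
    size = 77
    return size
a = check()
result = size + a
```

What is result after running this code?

Step 1: Global size = 43. check() returns local size = 77.
Step 2: a = 77. Global size still = 43.
Step 3: result = 43 + 77 = 120

The answer is 120.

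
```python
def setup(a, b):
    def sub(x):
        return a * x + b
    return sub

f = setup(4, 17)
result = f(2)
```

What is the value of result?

Step 1: setup(4, 17) captures a = 4, b = 17.
Step 2: f(2) computes 4 * 2 + 17 = 25.
Step 3: result = 25

The answer is 25.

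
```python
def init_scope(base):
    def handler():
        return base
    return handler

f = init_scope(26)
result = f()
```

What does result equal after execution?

Step 1: init_scope(26) creates closure capturing base = 26.
Step 2: f() returns the captured base = 26.
Step 3: result = 26

The answer is 26.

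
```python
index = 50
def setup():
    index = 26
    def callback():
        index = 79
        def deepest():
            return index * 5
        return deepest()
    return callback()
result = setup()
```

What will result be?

Step 1: deepest() looks up index through LEGB: not local, finds index = 79 in enclosing callback().
Step 2: Returns 79 * 5 = 395.
Step 3: result = 395

The answer is 395.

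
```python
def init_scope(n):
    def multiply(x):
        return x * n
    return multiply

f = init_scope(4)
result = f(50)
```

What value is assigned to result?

Step 1: init_scope(4) returns multiply closure with n = 4.
Step 2: f(50) computes 50 * 4 = 200.
Step 3: result = 200

The answer is 200.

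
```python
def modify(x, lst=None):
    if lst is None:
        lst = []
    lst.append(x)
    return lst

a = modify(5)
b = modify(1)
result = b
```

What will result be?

Step 1: None default with guard creates a NEW list each call.
Step 2: a = [5] (fresh list). b = [1] (another fresh list).
Step 3: result = [1] (this is the fix for mutable default)

The answer is [1].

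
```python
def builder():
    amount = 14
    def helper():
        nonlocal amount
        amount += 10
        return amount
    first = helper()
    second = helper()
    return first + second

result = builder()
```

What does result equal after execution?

Step 1: amount starts at 14.
Step 2: First call: amount = 14 + 10 = 24, returns 24.
Step 3: Second call: amount = 24 + 10 = 34, returns 34.
Step 4: result = 24 + 34 = 58

The answer is 58.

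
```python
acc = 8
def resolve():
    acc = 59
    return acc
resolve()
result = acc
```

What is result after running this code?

Step 1: acc = 8 globally.
Step 2: resolve() creates a LOCAL acc = 59 (no global keyword!).
Step 3: The global acc is unchanged. result = 8

The answer is 8.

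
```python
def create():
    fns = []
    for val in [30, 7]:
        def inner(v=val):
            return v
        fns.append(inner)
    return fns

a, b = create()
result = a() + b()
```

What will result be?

Step 1: Default argument v=val captures val at each iteration.
Step 2: a() returns 30 (captured at first iteration), b() returns 7 (captured at second).
Step 3: result = 30 + 7 = 37

The answer is 37.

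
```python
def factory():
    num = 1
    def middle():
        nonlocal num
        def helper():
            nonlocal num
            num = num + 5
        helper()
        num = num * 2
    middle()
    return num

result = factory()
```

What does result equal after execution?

Step 1: num = 1.
Step 2: helper() adds 5: num = 1 + 5 = 6.
Step 3: middle() doubles: num = 6 * 2 = 12.
Step 4: result = 12

The answer is 12.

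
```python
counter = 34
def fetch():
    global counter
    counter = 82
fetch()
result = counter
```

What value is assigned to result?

Step 1: counter = 34 globally.
Step 2: fetch() declares global counter and sets it to 82.
Step 3: After fetch(), global counter = 82. result = 82

The answer is 82.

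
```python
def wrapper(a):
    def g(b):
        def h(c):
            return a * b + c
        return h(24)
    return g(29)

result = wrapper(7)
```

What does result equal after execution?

Step 1: a = 7, b = 29, c = 24.
Step 2: h() computes a * b + c = 7 * 29 + 24 = 227.
Step 3: result = 227

The answer is 227.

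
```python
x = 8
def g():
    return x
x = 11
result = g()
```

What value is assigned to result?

Step 1: x is first set to 8, then reassigned to 11.
Step 2: g() is called after the reassignment, so it looks up the current global x = 11.
Step 3: result = 11

The answer is 11.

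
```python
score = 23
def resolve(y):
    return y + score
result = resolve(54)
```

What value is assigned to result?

Step 1: score = 23 is defined globally.
Step 2: resolve(54) uses parameter y = 54 and looks up score from global scope = 23.
Step 3: result = 54 + 23 = 77

The answer is 77.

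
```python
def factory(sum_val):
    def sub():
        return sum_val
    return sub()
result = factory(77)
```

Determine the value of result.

Step 1: factory(77) binds parameter sum_val = 77.
Step 2: sub() looks up sum_val in enclosing scope and finds the parameter sum_val = 77.
Step 3: result = 77

The answer is 77.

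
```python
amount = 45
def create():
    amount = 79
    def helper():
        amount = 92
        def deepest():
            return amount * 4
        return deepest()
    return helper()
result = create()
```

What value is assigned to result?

Step 1: deepest() looks up amount through LEGB: not local, finds amount = 92 in enclosing helper().
Step 2: Returns 92 * 4 = 368.
Step 3: result = 368

The answer is 368.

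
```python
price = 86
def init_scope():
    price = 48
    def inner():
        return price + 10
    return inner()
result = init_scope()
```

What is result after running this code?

Step 1: init_scope() shadows global price with price = 48.
Step 2: inner() finds price = 48 in enclosing scope, computes 48 + 10 = 58.
Step 3: result = 58

The answer is 58.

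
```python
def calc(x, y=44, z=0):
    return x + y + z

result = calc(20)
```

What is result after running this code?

Step 1: calc(20) uses defaults y = 44, z = 0.
Step 2: Returns 20 + 44 + 0 = 64.
Step 3: result = 64

The answer is 64.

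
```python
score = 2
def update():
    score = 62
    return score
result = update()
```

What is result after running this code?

Step 1: Global score = 2.
Step 2: update() creates local score = 62, shadowing the global.
Step 3: Returns local score = 62. result = 62

The answer is 62.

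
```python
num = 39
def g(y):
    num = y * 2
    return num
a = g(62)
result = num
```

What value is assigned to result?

Step 1: Global num = 39.
Step 2: g(62) creates local num = 62 * 2 = 124.
Step 3: Global num unchanged because no global keyword. result = 39

The answer is 39.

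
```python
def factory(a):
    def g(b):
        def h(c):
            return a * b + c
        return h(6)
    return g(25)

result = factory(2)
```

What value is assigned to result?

Step 1: a = 2, b = 25, c = 6.
Step 2: h() computes a * b + c = 2 * 25 + 6 = 56.
Step 3: result = 56

The answer is 56.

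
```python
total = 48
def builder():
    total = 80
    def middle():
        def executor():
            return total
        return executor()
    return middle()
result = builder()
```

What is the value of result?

Step 1: builder() defines total = 80. middle() and executor() have no local total.
Step 2: executor() checks local (none), enclosing middle() (none), enclosing builder() and finds total = 80.
Step 3: result = 80

The answer is 80.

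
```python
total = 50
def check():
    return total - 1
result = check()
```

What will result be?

Step 1: total = 50 is defined globally.
Step 2: check() looks up total from global scope = 50, then computes 50 - 1 = 49.
Step 3: result = 49

The answer is 49.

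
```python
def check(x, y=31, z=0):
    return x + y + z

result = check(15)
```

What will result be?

Step 1: check(15) uses defaults y = 31, z = 0.
Step 2: Returns 15 + 31 + 0 = 46.
Step 3: result = 46

The answer is 46.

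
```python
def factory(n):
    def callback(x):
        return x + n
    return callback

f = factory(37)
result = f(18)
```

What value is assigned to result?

Step 1: factory(37) creates a closure that captures n = 37.
Step 2: f(18) calls the closure with x = 18, returning 18 + 37 = 55.
Step 3: result = 55

The answer is 55.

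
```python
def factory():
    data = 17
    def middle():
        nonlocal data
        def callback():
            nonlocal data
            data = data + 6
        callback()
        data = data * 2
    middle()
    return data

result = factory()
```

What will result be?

Step 1: data = 17.
Step 2: callback() adds 6: data = 17 + 6 = 23.
Step 3: middle() doubles: data = 23 * 2 = 46.
Step 4: result = 46

The answer is 46.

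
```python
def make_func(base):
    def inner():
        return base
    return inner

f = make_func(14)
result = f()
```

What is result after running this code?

Step 1: make_func(14) creates closure capturing base = 14.
Step 2: f() returns the captured base = 14.
Step 3: result = 14

The answer is 14.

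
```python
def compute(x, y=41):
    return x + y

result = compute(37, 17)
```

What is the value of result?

Step 1: compute(37, 17) overrides default y with 17.
Step 2: Returns 37 + 17 = 54.
Step 3: result = 54

The answer is 54.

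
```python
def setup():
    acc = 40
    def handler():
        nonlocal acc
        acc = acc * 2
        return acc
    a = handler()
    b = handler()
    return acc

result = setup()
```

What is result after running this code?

Step 1: acc starts at 40.
Step 2: First handler(): acc = 40 * 2 = 80.
Step 3: Second handler(): acc = 80 * 2 = 160.
Step 4: result = 160

The answer is 160.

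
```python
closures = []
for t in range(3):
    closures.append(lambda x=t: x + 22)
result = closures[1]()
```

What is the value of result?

Step 1: Default argument x=t captures t's value at definition time.
Step 2: closures[1] was defined when t = 1, so x defaults to 1.
Step 3: result = 1 + 22 = 23 (default arg fixes the late binding issue)

The answer is 23.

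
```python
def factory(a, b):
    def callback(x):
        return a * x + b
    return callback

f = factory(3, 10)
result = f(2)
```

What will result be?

Step 1: factory(3, 10) captures a = 3, b = 10.
Step 2: f(2) computes 3 * 2 + 10 = 16.
Step 3: result = 16

The answer is 16.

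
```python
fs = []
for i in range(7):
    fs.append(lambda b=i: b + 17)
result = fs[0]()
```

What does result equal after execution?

Step 1: Default argument b=i captures i's value at definition time.
Step 2: fs[0] was defined when i = 0, so b defaults to 0.
Step 3: result = 0 + 17 = 17 (default arg fixes the late binding issue)

The answer is 17.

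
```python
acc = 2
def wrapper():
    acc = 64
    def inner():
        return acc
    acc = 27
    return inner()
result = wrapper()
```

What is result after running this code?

Step 1: wrapper() sets acc = 64, then later acc = 27.
Step 2: inner() is called after acc is reassigned to 27. Closures capture variables by reference, not by value.
Step 3: result = 27

The answer is 27.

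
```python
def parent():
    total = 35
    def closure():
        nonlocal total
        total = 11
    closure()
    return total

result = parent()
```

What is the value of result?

Step 1: parent() sets total = 35.
Step 2: closure() uses nonlocal to reassign total = 11.
Step 3: result = 11

The answer is 11.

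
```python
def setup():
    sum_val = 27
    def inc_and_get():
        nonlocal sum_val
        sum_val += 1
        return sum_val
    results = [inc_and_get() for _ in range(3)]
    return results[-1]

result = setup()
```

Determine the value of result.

Step 1: sum_val = 27.
Step 2: Three calls to inc_and_get(), each adding 1.
Step 3: Last value = 27 + 1 * 3 = 30

The answer is 30.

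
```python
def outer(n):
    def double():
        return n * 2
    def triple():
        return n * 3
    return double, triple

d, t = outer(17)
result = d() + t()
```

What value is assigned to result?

Step 1: Both closures capture the same n = 17.
Step 2: d() = 17 * 2 = 34, t() = 17 * 3 = 51.
Step 3: result = 34 + 51 = 85

The answer is 85.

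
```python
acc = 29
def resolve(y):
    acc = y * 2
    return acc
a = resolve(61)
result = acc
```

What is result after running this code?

Step 1: Global acc = 29.
Step 2: resolve(61) creates local acc = 61 * 2 = 122.
Step 3: Global acc unchanged because no global keyword. result = 29

The answer is 29.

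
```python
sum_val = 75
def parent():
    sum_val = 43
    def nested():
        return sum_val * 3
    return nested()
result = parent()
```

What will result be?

Step 1: parent() shadows global sum_val with sum_val = 43.
Step 2: nested() finds sum_val = 43 in enclosing scope, computes 43 * 3 = 129.
Step 3: result = 129

The answer is 129.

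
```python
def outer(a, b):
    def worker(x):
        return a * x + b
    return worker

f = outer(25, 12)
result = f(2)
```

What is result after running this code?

Step 1: outer(25, 12) captures a = 25, b = 12.
Step 2: f(2) computes 25 * 2 + 12 = 62.
Step 3: result = 62

The answer is 62.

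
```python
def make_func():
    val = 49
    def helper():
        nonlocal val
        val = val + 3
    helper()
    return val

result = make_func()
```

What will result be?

Step 1: make_func() sets val = 49.
Step 2: helper() uses nonlocal to modify val in make_func's scope: val = 49 + 3 = 52.
Step 3: make_func() returns the modified val = 52

The answer is 52.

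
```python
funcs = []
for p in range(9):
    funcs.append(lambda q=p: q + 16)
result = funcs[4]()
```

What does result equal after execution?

Step 1: Default argument q=p captures p's value at definition time.
Step 2: funcs[4] was defined when p = 4, so q defaults to 4.
Step 3: result = 4 + 16 = 20 (default arg fixes the late binding issue)

The answer is 20.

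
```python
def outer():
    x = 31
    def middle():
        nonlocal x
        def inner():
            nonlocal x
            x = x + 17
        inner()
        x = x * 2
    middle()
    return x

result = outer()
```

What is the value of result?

Step 1: x = 31.
Step 2: inner() adds 17: x = 31 + 17 = 48.
Step 3: middle() doubles: x = 48 * 2 = 96.
Step 4: result = 96

The answer is 96.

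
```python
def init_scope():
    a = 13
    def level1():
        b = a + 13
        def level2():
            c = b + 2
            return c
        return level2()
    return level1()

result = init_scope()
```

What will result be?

Step 1: a = 13. b = a + 13 = 26.
Step 2: c = b + 2 = 26 + 2 = 28.
Step 3: result = 28

The answer is 28.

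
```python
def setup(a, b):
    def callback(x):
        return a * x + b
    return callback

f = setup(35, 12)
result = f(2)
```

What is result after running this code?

Step 1: setup(35, 12) captures a = 35, b = 12.
Step 2: f(2) computes 35 * 2 + 12 = 82.
Step 3: result = 82

The answer is 82.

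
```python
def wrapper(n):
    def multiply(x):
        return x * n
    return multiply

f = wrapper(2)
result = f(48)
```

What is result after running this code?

Step 1: wrapper(2) returns multiply closure with n = 2.
Step 2: f(48) computes 48 * 2 = 96.
Step 3: result = 96

The answer is 96.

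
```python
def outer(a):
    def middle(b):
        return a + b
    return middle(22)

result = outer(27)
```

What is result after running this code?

Step 1: outer(27) passes a = 27.
Step 2: middle(22) has b = 22, reads a = 27 from enclosing.
Step 3: result = 27 + 22 = 49

The answer is 49.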